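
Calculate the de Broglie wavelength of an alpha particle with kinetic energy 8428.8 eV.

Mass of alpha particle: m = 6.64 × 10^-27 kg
1.56 × 10^-13 m

Using λ = h/√(2mKE):

First convert KE to Joules: KE = 8428.8 eV = 1.350 × 10^-15 J

λ = h/√(2mKE)
λ = (6.626 × 10^-34 J·s) / √(2 × 6.64 × 10^-27 kg × 1.350 × 10^-15 J)
λ = 1.56 × 10^-13 m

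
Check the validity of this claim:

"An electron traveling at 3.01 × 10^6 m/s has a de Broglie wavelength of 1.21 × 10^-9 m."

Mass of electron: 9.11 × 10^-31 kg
False

The claim is incorrect.

Using λ = h/(mv):
λ = (6.626 × 10^-34 J·s) / (9.11 × 10^-31 kg × 3.01 × 10^6 m/s)
λ = 2.42 × 10^-10 m

The actual wavelength differs from the claimed 1.21 × 10^-9 m.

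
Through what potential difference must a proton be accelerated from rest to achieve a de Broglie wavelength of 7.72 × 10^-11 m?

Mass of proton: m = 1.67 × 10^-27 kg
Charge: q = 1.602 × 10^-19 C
1.38 × 10^-1 V

From λ = h/√(2mqV), we solve for V:

λ² = h²/(2mqV)
V = h²/(2mqλ²)
V = (6.626 × 10^-34 J·s)² / (2 × 1.67 × 10^-27 kg × 1.602 × 10^-19 C × (7.72 × 10^-11 m)²)
V = 1.38 × 10^-1 V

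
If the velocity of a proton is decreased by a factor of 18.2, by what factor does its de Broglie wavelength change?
The wavelength increases by a factor of 18.2.

From λ = h/(mv), the wavelength is inversely proportional to velocity:

λ ∝ 1/v

If v → v/18.2, then λ → 18.2λ

When velocity is decreased by a factor of 18.2, the wavelength increases by a factor of 18.2.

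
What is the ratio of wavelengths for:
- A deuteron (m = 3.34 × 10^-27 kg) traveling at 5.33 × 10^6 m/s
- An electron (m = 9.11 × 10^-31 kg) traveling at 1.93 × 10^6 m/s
λ₁/λ₂ = 9.88 × 10^-5

Using λ = h/(mv):

λ₁ = h/(m₁v₁) = 3.72 × 10^-14 m
λ₂ = h/(m₂v₂) = 3.77 × 10^-10 m

Ratio λ₁/λ₂ = (m₂v₂)/(m₁v₁)
         = (9.11 × 10^-31 kg × 1.93 × 10^6 m/s) / (3.34 × 10^-27 kg × 5.33 × 10^6 m/s)
         = 9.88 × 10^-5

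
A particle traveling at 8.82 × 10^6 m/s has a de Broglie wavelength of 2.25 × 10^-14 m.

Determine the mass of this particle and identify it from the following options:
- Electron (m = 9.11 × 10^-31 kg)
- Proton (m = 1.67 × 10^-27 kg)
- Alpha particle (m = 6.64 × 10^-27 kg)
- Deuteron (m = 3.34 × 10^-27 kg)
The particle is a deuteron.

From λ = h/(mv), solve for mass:

m = h/(λv)
m = (6.626 × 10^-34 J·s) / (2.25 × 10^-14 m × 8.82 × 10^6 m/s)
m = 3.34 × 10^-27 kg

Comparing with the listed masses, this is closest to a deuteron.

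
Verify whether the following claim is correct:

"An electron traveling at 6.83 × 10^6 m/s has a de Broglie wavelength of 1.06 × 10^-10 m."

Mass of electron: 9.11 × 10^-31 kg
True

The claim is correct.

Using λ = h/(mv):
λ = (6.626 × 10^-34 J·s) / (9.11 × 10^-31 kg × 6.83 × 10^6 m/s)
λ = 1.06 × 10^-10 m

This matches the claimed value.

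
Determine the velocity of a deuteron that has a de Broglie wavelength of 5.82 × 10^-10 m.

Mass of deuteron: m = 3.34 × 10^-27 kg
3.41 × 10^2 m/s

From the de Broglie relation λ = h/(mv), we solve for v:

v = h/(mλ)
v = (6.626 × 10^-34 J·s) / (3.34 × 10^-27 kg × 5.82 × 10^-10 m)
v = 3.41 × 10^2 m/s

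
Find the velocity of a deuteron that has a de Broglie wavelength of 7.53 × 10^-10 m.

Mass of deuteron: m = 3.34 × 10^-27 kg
2.63 × 10^2 m/s

From the de Broglie relation λ = h/(mv), we solve for v:

v = h/(mλ)
v = (6.626 × 10^-34 J·s) / (3.34 × 10^-27 kg × 7.53 × 10^-10 m)
v = 2.63 × 10^2 m/s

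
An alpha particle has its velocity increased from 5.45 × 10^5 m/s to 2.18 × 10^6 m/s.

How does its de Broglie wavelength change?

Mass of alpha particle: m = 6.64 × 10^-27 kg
The wavelength decreases by a factor of 4.

Using λ = h/(mv):

Initial wavelength: λ₁ = h/(mv₁) = 1.83 × 10^-13 m
Final wavelength: λ₂ = h/(mv₂) = 4.58 × 10^-14 m

Since λ ∝ 1/v, when velocity increases by a factor of 4, the wavelength decreases by a factor of 4.

λ₂/λ₁ = v₁/v₂ = 1/4

The wavelength decreases by a factor of 4.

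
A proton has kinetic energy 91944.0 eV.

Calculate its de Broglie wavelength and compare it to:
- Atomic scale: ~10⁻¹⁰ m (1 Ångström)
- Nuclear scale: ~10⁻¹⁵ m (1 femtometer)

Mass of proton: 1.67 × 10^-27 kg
λ = 9.45 × 10^-14 m, which is between nuclear and atomic scales.

Using λ = h/√(2mKE):

KE = 91944.0 eV = 1.473 × 10^-14 J

λ = h/√(2mKE)
λ = (6.626 × 10^-34 J·s) / √(2 × 1.67 × 10^-27 kg × 1.473 × 10^-14 J)
λ = 9.45 × 10^-14 m

Comparison:
- Atomic scale (10⁻¹⁰ m): λ is 0.00094× this size
- Nuclear scale (10⁻¹⁵ m): λ is 94× this size

The wavelength is between nuclear and atomic scales.

This wavelength is appropriate for probing atomic structure but too large for nuclear physics experiments.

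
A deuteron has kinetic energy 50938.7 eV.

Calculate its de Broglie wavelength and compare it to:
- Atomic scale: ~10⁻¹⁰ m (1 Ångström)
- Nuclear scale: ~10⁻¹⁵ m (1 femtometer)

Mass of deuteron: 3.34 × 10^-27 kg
λ = 8.97 × 10^-14 m, which is between nuclear and atomic scales.

Using λ = h/√(2mKE):

KE = 50938.7 eV = 8.161 × 10^-15 J

λ = h/√(2mKE)
λ = (6.626 × 10^-34 J·s) / √(2 × 3.34 × 10^-27 kg × 8.161 × 10^-15 J)
λ = 8.97 × 10^-14 m

Comparison:
- Atomic scale (10⁻¹⁰ m): λ is 0.0009× this size
- Nuclear scale (10⁻¹⁵ m): λ is 90× this size

The wavelength is between nuclear and atomic scales.

This wavelength is appropriate for probing atomic structure but too large for nuclear physics experiments.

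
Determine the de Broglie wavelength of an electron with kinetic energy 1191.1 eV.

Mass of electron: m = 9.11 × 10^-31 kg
3.55 × 10^-11 m

Using λ = h/√(2mKE):

First convert KE to Joules: KE = 1191.1 eV = 1.908 × 10^-16 J

λ = h/√(2mKE)
λ = (6.626 × 10^-34 J·s) / √(2 × 9.11 × 10^-31 kg × 1.908 × 10^-16 J)
λ = 3.55 × 10^-11 m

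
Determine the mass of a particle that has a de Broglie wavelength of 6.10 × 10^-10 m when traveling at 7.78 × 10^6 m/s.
1.40 × 10^-31 kg

From the de Broglie relation λ = h/(mv), we solve for m:

m = h/(λv)
m = (6.626 × 10^-34 J·s) / (6.10 × 10^-10 m × 7.78 × 10^6 m/s)
m = 1.40 × 10^-31 kg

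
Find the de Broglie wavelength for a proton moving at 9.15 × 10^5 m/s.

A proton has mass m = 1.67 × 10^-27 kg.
4.34 × 10^-13 m

Using the de Broglie relation λ = h/(mv):

λ = h/(mv)
λ = (6.626 × 10^-34 J·s) / (1.67 × 10^-27 kg × 9.15 × 10^5 m/s)
λ = 4.34 × 10^-13 m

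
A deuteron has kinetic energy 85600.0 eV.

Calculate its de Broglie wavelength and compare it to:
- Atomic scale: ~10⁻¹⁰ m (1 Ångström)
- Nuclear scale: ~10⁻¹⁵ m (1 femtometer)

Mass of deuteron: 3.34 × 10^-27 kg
λ = 6.92 × 10^-14 m, which is between nuclear and atomic scales.

Using λ = h/√(2mKE):

KE = 85600.0 eV = 1.371 × 10^-14 J

λ = h/√(2mKE)
λ = (6.626 × 10^-34 J·s) / √(2 × 3.34 × 10^-27 kg × 1.371 × 10^-14 J)
λ = 6.92 × 10^-14 m

Comparison:
- Atomic scale (10⁻¹⁰ m): λ is 0.00069× this size
- Nuclear scale (10⁻¹⁵ m): λ is 69× this size

The wavelength is between nuclear and atomic scales.

This wavelength is appropriate for probing atomic structure but too large for nuclear physics experiments.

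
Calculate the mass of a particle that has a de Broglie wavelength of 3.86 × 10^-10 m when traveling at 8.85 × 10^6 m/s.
1.94 × 10^-31 kg

From the de Broglie relation λ = h/(mv), we solve for m:

m = h/(λv)
m = (6.626 × 10^-34 J·s) / (3.86 × 10^-10 m × 8.85 × 10^6 m/s)
m = 1.94 × 10^-31 kg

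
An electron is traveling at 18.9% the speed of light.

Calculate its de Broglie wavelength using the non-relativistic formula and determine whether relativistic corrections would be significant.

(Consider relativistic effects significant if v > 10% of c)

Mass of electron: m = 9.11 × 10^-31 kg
Yes, relativistic corrections are needed.

Using the non-relativistic de Broglie formula λ = h/(mv):

v = 18.9% × c = 5.666 × 10^7 m/s

λ = h/(mv)
λ = (6.626 × 10^-34 J·s) / (9.11 × 10^-31 kg × 5.666 × 10^7 m/s)
λ = 1.28 × 10^-11 m

Since v = 18.9% of c > 10% of c, relativistic corrections ARE significant and the actual wavelength would differ from this non-relativistic estimate.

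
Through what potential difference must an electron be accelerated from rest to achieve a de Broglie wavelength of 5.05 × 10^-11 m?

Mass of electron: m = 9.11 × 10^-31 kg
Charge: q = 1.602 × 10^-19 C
590 V

From λ = h/√(2mqV), we solve for V:

λ² = h²/(2mqV)
V = h²/(2mqλ²)
V = (6.626 × 10^-34 J·s)² / (2 × 9.11 × 10^-31 kg × 1.602 × 10^-19 C × (5.05 × 10^-11 m)²)
V = 590 V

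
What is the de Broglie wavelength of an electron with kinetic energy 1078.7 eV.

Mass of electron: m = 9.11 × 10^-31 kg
3.73 × 10^-11 m

Using λ = h/√(2mKE):

First convert KE to Joules: KE = 1078.7 eV = 1.728 × 10^-16 J

λ = h/√(2mKE)
λ = (6.626 × 10^-34 J·s) / √(2 × 9.11 × 10^-31 kg × 1.728 × 10^-16 J)
λ = 3.73 × 10^-11 m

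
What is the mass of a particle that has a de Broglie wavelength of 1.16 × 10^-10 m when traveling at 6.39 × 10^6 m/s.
8.94 × 10^-31 kg

From the de Broglie relation λ = h/(mv), we solve for m:

m = h/(λv)
m = (6.626 × 10^-34 J·s) / (1.16 × 10^-10 m × 6.39 × 10^6 m/s)
m = 8.94 × 10^-31 kg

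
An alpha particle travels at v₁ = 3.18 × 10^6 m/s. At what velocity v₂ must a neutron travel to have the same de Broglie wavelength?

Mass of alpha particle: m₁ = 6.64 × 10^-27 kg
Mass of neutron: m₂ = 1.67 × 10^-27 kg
v₂ = 1.26 × 10^7 m/s

For equal de Broglie wavelengths: λ₁ = λ₂

h/(m₁v₁) = h/(m₂v₂)
m₁v₁ = m₂v₂
v₂ = v₁ · (m₁/m₂)

v₂ = 3.18 × 10^6 m/s × (6.64 × 10^-27 kg / 1.67 × 10^-27 kg)
v₂ = 1.26 × 10^7 m/s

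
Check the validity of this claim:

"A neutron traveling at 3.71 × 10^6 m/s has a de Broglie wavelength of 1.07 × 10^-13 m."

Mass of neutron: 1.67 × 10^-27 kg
True

The claim is correct.

Using λ = h/(mv):
λ = (6.626 × 10^-34 J·s) / (1.67 × 10^-27 kg × 3.71 × 10^6 m/s)
λ = 1.07 × 10^-13 m

This matches the claimed value.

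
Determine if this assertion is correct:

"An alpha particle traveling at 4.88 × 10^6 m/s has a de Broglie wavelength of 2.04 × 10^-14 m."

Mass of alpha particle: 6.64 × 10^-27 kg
True

The claim is correct.

Using λ = h/(mv):
λ = (6.626 × 10^-34 J·s) / (6.64 × 10^-27 kg × 4.88 × 10^6 m/s)
λ = 2.04 × 10^-14 m

This matches the claimed value.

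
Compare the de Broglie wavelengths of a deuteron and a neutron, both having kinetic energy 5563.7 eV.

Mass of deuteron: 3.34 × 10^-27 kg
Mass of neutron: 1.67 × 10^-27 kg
The neutron has the longer wavelength.

Using λ = h/√(2mKE):

For deuteron: λ₁ = h/√(2m₁KE) = 2.72 × 10^-13 m
For neutron: λ₂ = h/√(2m₂KE) = 3.84 × 10^-13 m

Since λ ∝ 1/√m at constant kinetic energy, the lighter particle has the longer wavelength.

The neutron has the longer de Broglie wavelength.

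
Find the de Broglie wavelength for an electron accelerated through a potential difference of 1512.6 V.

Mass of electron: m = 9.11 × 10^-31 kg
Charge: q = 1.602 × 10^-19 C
3.15 × 10^-11 m

When a particle is accelerated through voltage V, it gains kinetic energy KE = qV.

The de Broglie wavelength is then λ = h/√(2mqV):

λ = h/√(2mqV)
λ = (6.626 × 10^-34 J·s) / √(2 × 9.11 × 10^-31 kg × 1.602 × 10^-19 C × 1512.6 V)
λ = 3.15 × 10^-11 m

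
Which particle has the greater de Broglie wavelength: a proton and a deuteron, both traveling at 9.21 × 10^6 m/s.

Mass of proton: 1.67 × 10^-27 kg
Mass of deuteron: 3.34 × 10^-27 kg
The proton has the longer wavelength.

Using λ = h/(mv), since both particles have the same velocity, the wavelength depends only on mass.

For proton: λ₁ = h/(m₁v) = 4.31 × 10^-14 m
For deuteron: λ₂ = h/(m₂v) = 2.15 × 10^-14 m

Since λ ∝ 1/m at constant velocity, the lighter particle has the longer wavelength.

The proton has the longer de Broglie wavelength.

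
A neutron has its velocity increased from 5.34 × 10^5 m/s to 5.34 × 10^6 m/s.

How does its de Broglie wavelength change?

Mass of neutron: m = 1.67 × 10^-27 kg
The wavelength decreases by a factor of 10.

Using λ = h/(mv):

Initial wavelength: λ₁ = h/(mv₁) = 7.43 × 10^-13 m
Final wavelength: λ₂ = h/(mv₂) = 7.43 × 10^-14 m

Since λ ∝ 1/v, when velocity increases by a factor of 10, the wavelength decreases by a factor of 10.

λ₂/λ₁ = v₁/v₂ = 1/10

The wavelength decreases by a factor of 10.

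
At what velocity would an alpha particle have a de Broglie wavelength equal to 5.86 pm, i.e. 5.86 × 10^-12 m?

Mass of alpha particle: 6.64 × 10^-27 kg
1.70 × 10^4 m/s

From λ = h/(mv), solve for v:

v = h/(mλ)
v = (6.626 × 10^-34 J·s) / (6.64 × 10^-27 kg × 5.86 × 10^-12 m)
v = 1.70 × 10^4 m/s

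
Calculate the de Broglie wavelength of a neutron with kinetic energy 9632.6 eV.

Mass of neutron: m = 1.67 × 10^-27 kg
2.92 × 10^-13 m

Using λ = h/√(2mKE):

First convert KE to Joules: KE = 9632.6 eV = 1.543 × 10^-15 J

λ = h/√(2mKE)
λ = (6.626 × 10^-34 J·s) / √(2 × 1.67 × 10^-27 kg × 1.543 × 10^-15 J)
λ = 2.92 × 10^-13 m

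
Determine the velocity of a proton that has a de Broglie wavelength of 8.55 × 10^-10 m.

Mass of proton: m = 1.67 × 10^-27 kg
4.64 × 10^2 m/s

From the de Broglie relation λ = h/(mv), we solve for v:

v = h/(mλ)
v = (6.626 × 10^-34 J·s) / (1.67 × 10^-27 kg × 8.55 × 10^-10 m)
v = 4.64 × 10^2 m/s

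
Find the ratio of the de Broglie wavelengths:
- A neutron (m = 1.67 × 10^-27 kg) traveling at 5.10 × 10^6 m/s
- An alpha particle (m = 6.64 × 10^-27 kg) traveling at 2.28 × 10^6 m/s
λ₁/λ₂ = 1.78

Using λ = h/(mv):

λ₁ = h/(m₁v₁) = 7.78 × 10^-14 m
λ₂ = h/(m₂v₂) = 4.38 × 10^-14 m

Ratio λ₁/λ₂ = (m₂v₂)/(m₁v₁)
         = (6.64 × 10^-27 kg × 2.28 × 10^6 m/s) / (1.67 × 10^-27 kg × 5.10 × 10^6 m/s)
         = 1.78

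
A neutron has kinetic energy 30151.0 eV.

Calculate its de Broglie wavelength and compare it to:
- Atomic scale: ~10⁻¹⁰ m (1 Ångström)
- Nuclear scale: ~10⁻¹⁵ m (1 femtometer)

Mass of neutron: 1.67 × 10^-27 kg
λ = 1.65 × 10^-13 m, which is between nuclear and atomic scales.

Using λ = h/√(2mKE):

KE = 30151.0 eV = 4.831 × 10^-15 J

λ = h/√(2mKE)
λ = (6.626 × 10^-34 J·s) / √(2 × 1.67 × 10^-27 kg × 4.831 × 10^-15 J)
λ = 1.65 × 10^-13 m

Comparison:
- Atomic scale (10⁻¹⁰ m): λ is 0.0016× this size
- Nuclear scale (10⁻¹⁵ m): λ is 1.6e+02× this size

The wavelength is between nuclear and atomic scales.

This wavelength is appropriate for probing atomic structure but too large for nuclear physics experiments.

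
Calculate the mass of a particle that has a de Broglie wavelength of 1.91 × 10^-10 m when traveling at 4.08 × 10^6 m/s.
8.50 × 10^-31 kg

From the de Broglie relation λ = h/(mv), we solve for m:

m = h/(λv)
m = (6.626 × 10^-34 J·s) / (1.91 × 10^-10 m × 4.08 × 10^6 m/s)
m = 8.50 × 10^-31 kg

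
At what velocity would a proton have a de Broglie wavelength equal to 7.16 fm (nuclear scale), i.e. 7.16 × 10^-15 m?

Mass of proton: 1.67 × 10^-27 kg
5.54 × 10^7 m/s

From λ = h/(mv), solve for v:

v = h/(mλ)
v = (6.626 × 10^-34 J·s) / (1.67 × 10^-27 kg × 7.16 × 10^-15 m)
v = 5.54 × 10^7 m/s

Note: This velocity is 18.5% of the speed of light, so relativistic corrections would be needed for a more accurate calculation.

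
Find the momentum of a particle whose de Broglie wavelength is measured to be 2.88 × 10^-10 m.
2.30 × 10^-24 kg·m/s

From the de Broglie relation λ = h/p, we solve for p:

p = h/λ
p = (6.626 × 10^-34 J·s) / (2.88 × 10^-10 m)
p = 2.30 × 10^-24 kg·m/s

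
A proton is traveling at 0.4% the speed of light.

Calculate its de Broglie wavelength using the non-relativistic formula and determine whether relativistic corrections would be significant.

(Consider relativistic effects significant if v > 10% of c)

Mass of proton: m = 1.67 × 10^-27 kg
No, relativistic corrections are not needed.

Using the non-relativistic de Broglie formula λ = h/(mv):

v = 0.4% × c = 1.199 × 10^6 m/s

λ = h/(mv)
λ = (6.626 × 10^-34 J·s) / (1.67 × 10^-27 kg × 1.199 × 10^6 m/s)
λ = 3.31 × 10^-13 m

Since v = 0.4% of c < 10% of c, relativistic corrections are NOT significant and this non-relativistic result is a good approximation.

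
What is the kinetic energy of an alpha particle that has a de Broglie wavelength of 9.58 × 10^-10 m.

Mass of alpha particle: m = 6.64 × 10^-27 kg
3.60 × 10^-23 J (or 2.25 × 10^-4 eV)

From λ = h/√(2mKE), we solve for KE:

λ² = h²/(2mKE)
KE = h²/(2mλ²)
KE = (6.626 × 10^-34 J·s)² / (2 × 6.64 × 10^-27 kg × (9.58 × 10^-10 m)²)
KE = 3.60 × 10^-23 J
KE = 2.25 × 10^-4 eV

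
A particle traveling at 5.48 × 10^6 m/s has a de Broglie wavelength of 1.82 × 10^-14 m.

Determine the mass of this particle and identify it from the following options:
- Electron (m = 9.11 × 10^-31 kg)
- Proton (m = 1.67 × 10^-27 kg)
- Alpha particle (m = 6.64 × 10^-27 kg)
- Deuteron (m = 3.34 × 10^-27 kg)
The particle is an alpha particle.

From λ = h/(mv), solve for mass:

m = h/(λv)
m = (6.626 × 10^-34 J·s) / (1.82 × 10^-14 m × 5.48 × 10^6 m/s)
m = 6.64 × 10^-27 kg

Comparing with the listed masses, this is closest to an alpha particle.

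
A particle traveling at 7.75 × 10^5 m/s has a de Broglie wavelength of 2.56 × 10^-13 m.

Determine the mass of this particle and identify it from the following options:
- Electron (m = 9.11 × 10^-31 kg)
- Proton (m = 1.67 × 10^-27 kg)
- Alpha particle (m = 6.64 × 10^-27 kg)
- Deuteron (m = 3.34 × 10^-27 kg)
The particle is a deuteron.

From λ = h/(mv), solve for mass:

m = h/(λv)
m = (6.626 × 10^-34 J·s) / (2.56 × 10^-13 m × 7.75 × 10^5 m/s)
m = 3.34 × 10^-27 kg

Comparing with the listed masses, this is closest to a deuteron.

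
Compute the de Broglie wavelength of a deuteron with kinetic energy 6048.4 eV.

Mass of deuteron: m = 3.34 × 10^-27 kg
2.60 × 10^-13 m

Using λ = h/√(2mKE):

First convert KE to Joules: KE = 6048.4 eV = 9.691 × 10^-16 J

λ = h/√(2mKE)
λ = (6.626 × 10^-34 J·s) / √(2 × 3.34 × 10^-27 kg × 9.691 × 10^-16 J)
λ = 2.60 × 10^-13 m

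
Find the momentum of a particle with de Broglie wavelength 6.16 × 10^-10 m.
1.08 × 10^-24 kg·m/s

From the de Broglie relation λ = h/p, we solve for p:

p = h/λ
p = (6.626 × 10^-34 J·s) / (6.16 × 10^-10 m)
p = 1.08 × 10^-24 kg·m/s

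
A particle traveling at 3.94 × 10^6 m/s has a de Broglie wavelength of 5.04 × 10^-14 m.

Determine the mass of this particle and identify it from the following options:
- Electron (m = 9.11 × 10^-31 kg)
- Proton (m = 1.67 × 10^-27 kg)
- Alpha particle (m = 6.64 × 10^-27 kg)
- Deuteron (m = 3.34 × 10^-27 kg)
The particle is a deuteron.

From λ = h/(mv), solve for mass:

m = h/(λv)
m = (6.626 × 10^-34 J·s) / (5.04 × 10^-14 m × 3.94 × 10^6 m/s)
m = 3.34 × 10^-27 kg

Comparing with the listed masses, this is closest to a deuteron.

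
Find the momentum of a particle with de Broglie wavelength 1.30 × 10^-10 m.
5.10 × 10^-24 kg·m/s

From the de Broglie relation λ = h/p, we solve for p:

p = h/λ
p = (6.626 × 10^-34 J·s) / (1.30 × 10^-10 m)
p = 5.10 × 10^-24 kg·m/s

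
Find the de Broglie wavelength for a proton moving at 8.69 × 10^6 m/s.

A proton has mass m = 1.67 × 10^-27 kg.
4.57 × 10^-14 m

Using the de Broglie relation λ = h/(mv):

λ = h/(mv)
λ = (6.626 × 10^-34 J·s) / (1.67 × 10^-27 kg × 8.69 × 10^6 m/s)
λ = 4.57 × 10^-14 m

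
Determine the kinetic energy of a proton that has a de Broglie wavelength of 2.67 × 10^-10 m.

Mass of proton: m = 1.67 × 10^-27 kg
1.84 × 10^-21 J (or 0.0115 eV)

From λ = h/√(2mKE), we solve for KE:

λ² = h²/(2mKE)
KE = h²/(2mλ²)
KE = (6.626 × 10^-34 J·s)² / (2 × 1.67 × 10^-27 kg × (2.67 × 10^-10 m)²)
KE = 1.84 × 10^-21 J
KE = 0.0115 eV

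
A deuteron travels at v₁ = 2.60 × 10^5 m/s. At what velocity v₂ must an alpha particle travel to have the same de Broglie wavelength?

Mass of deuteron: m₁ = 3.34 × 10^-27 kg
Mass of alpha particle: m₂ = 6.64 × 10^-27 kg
v₂ = 1.31 × 10^5 m/s

For equal de Broglie wavelengths: λ₁ = λ₂

h/(m₁v₁) = h/(m₂v₂)
m₁v₁ = m₂v₂
v₂ = v₁ · (m₁/m₂)

v₂ = 2.60 × 10^5 m/s × (3.34 × 10^-27 kg / 6.64 × 10^-27 kg)
v₂ = 1.31 × 10^5 m/s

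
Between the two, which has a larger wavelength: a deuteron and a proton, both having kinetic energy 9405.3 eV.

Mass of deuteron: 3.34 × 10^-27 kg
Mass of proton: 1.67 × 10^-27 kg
The proton has the longer wavelength.

Using λ = h/√(2mKE):

For deuteron: λ₁ = h/√(2m₁KE) = 2.09 × 10^-13 m
For proton: λ₂ = h/√(2m₂KE) = 2.95 × 10^-13 m

Since λ ∝ 1/√m at constant kinetic energy, the lighter particle has the longer wavelength.

The proton has the longer de Broglie wavelength.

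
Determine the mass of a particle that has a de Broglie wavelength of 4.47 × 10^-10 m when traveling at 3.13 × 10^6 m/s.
4.74 × 10^-31 kg

From the de Broglie relation λ = h/(mv), we solve for m:

m = h/(λv)
m = (6.626 × 10^-34 J·s) / (4.47 × 10^-10 m × 3.13 × 10^6 m/s)
m = 4.74 × 10^-31 kg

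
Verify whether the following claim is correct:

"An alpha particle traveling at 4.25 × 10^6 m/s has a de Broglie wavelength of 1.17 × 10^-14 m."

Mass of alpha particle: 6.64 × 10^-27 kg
False

The claim is incorrect.

Using λ = h/(mv):
λ = (6.626 × 10^-34 J·s) / (6.64 × 10^-27 kg × 4.25 × 10^6 m/s)
λ = 2.35 × 10^-14 m

The actual wavelength differs from the claimed 1.17 × 10^-14 m.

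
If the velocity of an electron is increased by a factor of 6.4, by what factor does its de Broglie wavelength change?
The wavelength decreases by a factor of 6.4.

From λ = h/(mv), the wavelength is inversely proportional to velocity:

λ ∝ 1/v

If v → 6.4v, then λ → λ/6.4

When velocity is increased by a factor of 6.4, the wavelength decreases by a factor of 6.4.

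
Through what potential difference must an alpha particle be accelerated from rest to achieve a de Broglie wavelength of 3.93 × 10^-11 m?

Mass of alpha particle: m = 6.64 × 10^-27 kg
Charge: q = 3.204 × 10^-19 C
6.68 × 10^-2 V

From λ = h/√(2mqV), we solve for V:

λ² = h²/(2mqV)
V = h²/(2mqλ²)
V = (6.626 × 10^-34 J·s)² / (2 × 6.64 × 10^-27 kg × 3.204 × 10^-19 C × (3.93 × 10^-11 m)²)
V = 6.68 × 10^-2 V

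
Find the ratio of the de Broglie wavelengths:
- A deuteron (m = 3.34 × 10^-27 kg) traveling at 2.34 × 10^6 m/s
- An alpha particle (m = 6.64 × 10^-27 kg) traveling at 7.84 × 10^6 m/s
λ₁/λ₂ = 6.66

Using λ = h/(mv):

λ₁ = h/(m₁v₁) = 8.48 × 10^-14 m
λ₂ = h/(m₂v₂) = 1.27 × 10^-14 m

Ratio λ₁/λ₂ = (m₂v₂)/(m₁v₁)
         = (6.64 × 10^-27 kg × 7.84 × 10^6 m/s) / (3.34 × 10^-27 kg × 2.34 × 10^6 m/s)
         = 6.66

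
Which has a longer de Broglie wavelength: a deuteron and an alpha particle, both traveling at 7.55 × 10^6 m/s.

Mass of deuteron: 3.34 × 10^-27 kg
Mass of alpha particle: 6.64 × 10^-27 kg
The deuteron has the longer wavelength.

Using λ = h/(mv), since both particles have the same velocity, the wavelength depends only on mass.

For deuteron: λ₁ = h/(m₁v) = 2.63 × 10^-14 m
For alpha particle: λ₂ = h/(m₂v) = 1.32 × 10^-14 m

Since λ ∝ 1/m at constant velocity, the lighter particle has the longer wavelength.

The deuteron has the longer de Broglie wavelength.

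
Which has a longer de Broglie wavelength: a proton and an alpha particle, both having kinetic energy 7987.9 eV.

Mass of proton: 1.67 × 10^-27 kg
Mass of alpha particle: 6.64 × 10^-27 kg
The proton has the longer wavelength.

Using λ = h/√(2mKE):

For proton: λ₁ = h/√(2m₁KE) = 3.20 × 10^-13 m
For alpha particle: λ₂ = h/√(2m₂KE) = 1.61 × 10^-13 m

Since λ ∝ 1/√m at constant kinetic energy, the lighter particle has the longer wavelength.

The proton has the longer de Broglie wavelength.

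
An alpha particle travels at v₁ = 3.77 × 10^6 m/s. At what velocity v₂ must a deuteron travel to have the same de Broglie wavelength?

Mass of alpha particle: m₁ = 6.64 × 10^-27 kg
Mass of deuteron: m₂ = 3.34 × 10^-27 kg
v₂ = 7.49 × 10^6 m/s

For equal de Broglie wavelengths: λ₁ = λ₂

h/(m₁v₁) = h/(m₂v₂)
m₁v₁ = m₂v₂
v₂ = v₁ · (m₁/m₂)

v₂ = 3.77 × 10^6 m/s × (6.64 × 10^-27 kg / 3.34 × 10^-27 kg)
v₂ = 7.49 × 10^6 m/s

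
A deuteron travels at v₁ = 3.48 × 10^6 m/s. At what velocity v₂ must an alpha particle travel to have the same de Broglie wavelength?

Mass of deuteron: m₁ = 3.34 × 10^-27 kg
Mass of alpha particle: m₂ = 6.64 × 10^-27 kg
v₂ = 1.75 × 10^6 m/s

For equal de Broglie wavelengths: λ₁ = λ₂

h/(m₁v₁) = h/(m₂v₂)
m₁v₁ = m₂v₂
v₂ = v₁ · (m₁/m₂)

v₂ = 3.48 × 10^6 m/s × (3.34 × 10^-27 kg / 6.64 × 10^-27 kg)
v₂ = 1.75 × 10^6 m/s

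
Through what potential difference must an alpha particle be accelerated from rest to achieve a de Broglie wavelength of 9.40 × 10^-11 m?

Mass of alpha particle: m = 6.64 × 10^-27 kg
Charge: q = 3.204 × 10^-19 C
1.17 × 10^-2 V

From λ = h/√(2mqV), we solve for V:

λ² = h²/(2mqV)
V = h²/(2mqλ²)
V = (6.626 × 10^-34 J·s)² / (2 × 6.64 × 10^-27 kg × 3.204 × 10^-19 C × (9.40 × 10^-11 m)²)
V = 1.17 × 10^-2 V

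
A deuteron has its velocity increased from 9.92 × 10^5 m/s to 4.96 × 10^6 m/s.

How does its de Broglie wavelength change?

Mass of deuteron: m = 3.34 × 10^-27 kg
The wavelength decreases by a factor of 5.

Using λ = h/(mv):

Initial wavelength: λ₁ = h/(mv₁) = 2.00 × 10^-13 m
Final wavelength: λ₂ = h/(mv₂) = 4.00 × 10^-14 m

Since λ ∝ 1/v, when velocity increases by a factor of 5, the wavelength decreases by a factor of 5.

λ₂/λ₁ = v₁/v₂ = 1/5

The wavelength decreases by a factor of 5.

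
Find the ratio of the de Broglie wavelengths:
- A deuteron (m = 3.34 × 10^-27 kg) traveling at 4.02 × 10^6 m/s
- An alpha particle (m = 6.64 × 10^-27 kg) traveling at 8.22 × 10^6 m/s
λ₁/λ₂ = 4.07

Using λ = h/(mv):

λ₁ = h/(m₁v₁) = 4.93 × 10^-14 m
λ₂ = h/(m₂v₂) = 1.21 × 10^-14 m

Ratio λ₁/λ₂ = (m₂v₂)/(m₁v₁)
         = (6.64 × 10^-27 kg × 8.22 × 10^6 m/s) / (3.34 × 10^-27 kg × 4.02 × 10^6 m/s)
         = 4.07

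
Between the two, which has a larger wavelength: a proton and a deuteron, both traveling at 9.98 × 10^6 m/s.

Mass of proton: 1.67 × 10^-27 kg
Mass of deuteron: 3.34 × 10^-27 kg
The proton has the longer wavelength.

Using λ = h/(mv), since both particles have the same velocity, the wavelength depends only on mass.

For proton: λ₁ = h/(m₁v) = 3.98 × 10^-14 m
For deuteron: λ₂ = h/(m₂v) = 1.99 × 10^-14 m

Since λ ∝ 1/m at constant velocity, the lighter particle has the longer wavelength.

The proton has the longer de Broglie wavelength.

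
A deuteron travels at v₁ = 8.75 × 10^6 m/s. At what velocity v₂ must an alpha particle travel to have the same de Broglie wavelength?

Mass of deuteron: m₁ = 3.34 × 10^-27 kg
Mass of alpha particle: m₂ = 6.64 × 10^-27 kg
v₂ = 4.40 × 10^6 m/s

For equal de Broglie wavelengths: λ₁ = λ₂

h/(m₁v₁) = h/(m₂v₂)
m₁v₁ = m₂v₂
v₂ = v₁ · (m₁/m₂)

v₂ = 8.75 × 10^6 m/s × (3.34 × 10^-27 kg / 6.64 × 10^-27 kg)
v₂ = 4.40 × 10^6 m/s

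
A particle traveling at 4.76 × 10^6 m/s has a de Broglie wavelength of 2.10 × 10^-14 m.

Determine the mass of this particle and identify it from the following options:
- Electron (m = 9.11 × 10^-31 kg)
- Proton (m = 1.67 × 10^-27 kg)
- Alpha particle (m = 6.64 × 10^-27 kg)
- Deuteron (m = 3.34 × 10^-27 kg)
The particle is an alpha particle.

From λ = h/(mv), solve for mass:

m = h/(λv)
m = (6.626 × 10^-34 J·s) / (2.10 × 10^-14 m × 4.76 × 10^6 m/s)
m = 6.63 × 10^-27 kg

Comparing with the listed masses, this is closest to an alpha particle.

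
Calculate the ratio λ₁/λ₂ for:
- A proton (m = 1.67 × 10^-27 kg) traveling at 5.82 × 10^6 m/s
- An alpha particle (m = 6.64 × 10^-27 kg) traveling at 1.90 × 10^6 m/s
λ₁/λ₂ = 1.30

Using λ = h/(mv):

λ₁ = h/(m₁v₁) = 6.82 × 10^-14 m
λ₂ = h/(m₂v₂) = 5.25 × 10^-14 m

Ratio λ₁/λ₂ = (m₂v₂)/(m₁v₁)
         = (6.64 × 10^-27 kg × 1.90 × 10^6 m/s) / (1.67 × 10^-27 kg × 5.82 × 10^6 m/s)
         = 1.30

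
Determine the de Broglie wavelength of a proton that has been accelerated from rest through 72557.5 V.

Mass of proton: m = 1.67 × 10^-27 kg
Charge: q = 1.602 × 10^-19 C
1.06 × 10^-13 m

When a particle is accelerated through voltage V, it gains kinetic energy KE = qV.

The de Broglie wavelength is then λ = h/√(2mqV):

λ = h/√(2mqV)
λ = (6.626 × 10^-34 J·s) / √(2 × 1.67 × 10^-27 kg × 1.602 × 10^-19 C × 72557.5 V)
λ = 1.06 × 10^-13 m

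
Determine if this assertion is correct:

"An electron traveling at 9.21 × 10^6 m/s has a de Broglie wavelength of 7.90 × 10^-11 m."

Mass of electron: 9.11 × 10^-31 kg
True

The claim is correct.

Using λ = h/(mv):
λ = (6.626 × 10^-34 J·s) / (9.11 × 10^-31 kg × 9.21 × 10^6 m/s)
λ = 7.90 × 10^-11 m

This matches the claimed value.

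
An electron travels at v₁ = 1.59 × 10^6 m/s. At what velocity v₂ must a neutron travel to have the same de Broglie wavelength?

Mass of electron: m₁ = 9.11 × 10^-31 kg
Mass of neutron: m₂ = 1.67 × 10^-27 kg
v₂ = 8.67 × 10^2 m/s

For equal de Broglie wavelengths: λ₁ = λ₂

h/(m₁v₁) = h/(m₂v₂)
m₁v₁ = m₂v₂
v₂ = v₁ · (m₁/m₂)

v₂ = 1.59 × 10^6 m/s × (9.11 × 10^-31 kg / 1.67 × 10^-27 kg)
v₂ = 8.67 × 10^2 m/s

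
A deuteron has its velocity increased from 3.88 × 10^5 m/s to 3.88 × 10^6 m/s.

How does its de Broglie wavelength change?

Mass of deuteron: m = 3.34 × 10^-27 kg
The wavelength decreases by a factor of 10.

Using λ = h/(mv):

Initial wavelength: λ₁ = h/(mv₁) = 5.11 × 10^-13 m
Final wavelength: λ₂ = h/(mv₂) = 5.11 × 10^-14 m

Since λ ∝ 1/v, when velocity increases by a factor of 10, the wavelength decreases by a factor of 10.

λ₂/λ₁ = v₁/v₂ = 1/10

The wavelength decreases by a factor of 10.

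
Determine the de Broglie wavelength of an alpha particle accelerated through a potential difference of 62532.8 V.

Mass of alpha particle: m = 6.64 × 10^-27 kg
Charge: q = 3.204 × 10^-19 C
4.06 × 10^-14 m

When a particle is accelerated through voltage V, it gains kinetic energy KE = qV.

The de Broglie wavelength is then λ = h/√(2mqV):

λ = h/√(2mqV)
λ = (6.626 × 10^-34 J·s) / √(2 × 6.64 × 10^-27 kg × 3.204 × 10^-19 C × 62532.8 V)
λ = 4.06 × 10^-14 m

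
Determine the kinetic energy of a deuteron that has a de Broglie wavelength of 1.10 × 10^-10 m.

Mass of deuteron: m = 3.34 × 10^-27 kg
5.43 × 10^-21 J (or 0.0339 eV)

From λ = h/√(2mKE), we solve for KE:

λ² = h²/(2mKE)
KE = h²/(2mλ²)
KE = (6.626 × 10^-34 J·s)² / (2 × 3.34 × 10^-27 kg × (1.10 × 10^-10 m)²)
KE = 5.43 × 10^-21 J
KE = 0.0339 eV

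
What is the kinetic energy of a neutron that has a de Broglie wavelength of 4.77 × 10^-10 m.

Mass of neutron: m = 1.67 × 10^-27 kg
5.78 × 10^-22 J (or 3.61 × 10^-3 eV)

From λ = h/√(2mKE), we solve for KE:

λ² = h²/(2mKE)
KE = h²/(2mλ²)
KE = (6.626 × 10^-34 J·s)² / (2 × 1.67 × 10^-27 kg × (4.77 × 10^-10 m)²)
KE = 5.78 × 10^-22 J
KE = 3.61 × 10^-3 eV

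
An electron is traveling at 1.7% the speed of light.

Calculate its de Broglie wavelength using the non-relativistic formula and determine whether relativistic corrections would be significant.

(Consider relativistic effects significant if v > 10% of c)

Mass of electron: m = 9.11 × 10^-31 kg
No, relativistic corrections are not needed.

Using the non-relativistic de Broglie formula λ = h/(mv):

v = 1.7% × c = 5.096 × 10^6 m/s

λ = h/(mv)
λ = (6.626 × 10^-34 J·s) / (9.11 × 10^-31 kg × 5.096 × 10^6 m/s)
λ = 1.43 × 10^-10 m

Since v = 1.7% of c < 10% of c, relativistic corrections are NOT significant and this non-relativistic result is a good approximation.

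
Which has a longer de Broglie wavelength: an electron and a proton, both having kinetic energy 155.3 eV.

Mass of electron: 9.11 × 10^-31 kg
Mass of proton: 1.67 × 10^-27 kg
The electron has the longer wavelength.

Using λ = h/√(2mKE):

For electron: λ₁ = h/√(2m₁KE) = 9.84 × 10^-11 m
For proton: λ₂ = h/√(2m₂KE) = 2.30 × 10^-12 m

Since λ ∝ 1/√m at constant kinetic energy, the lighter particle has the longer wavelength.

The electron has the longer de Broglie wavelength.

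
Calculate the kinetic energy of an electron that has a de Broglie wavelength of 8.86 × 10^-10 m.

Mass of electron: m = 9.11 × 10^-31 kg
3.07 × 10^-19 J (or 1.92 eV)

From λ = h/√(2mKE), we solve for KE:

λ² = h²/(2mKE)
KE = h²/(2mλ²)
KE = (6.626 × 10^-34 J·s)² / (2 × 9.11 × 10^-31 kg × (8.86 × 10^-10 m)²)
KE = 3.07 × 10^-19 J
KE = 1.92 eV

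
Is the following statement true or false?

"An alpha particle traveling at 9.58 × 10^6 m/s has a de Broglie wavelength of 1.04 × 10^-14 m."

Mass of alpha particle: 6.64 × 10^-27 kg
True

The claim is correct.

Using λ = h/(mv):
λ = (6.626 × 10^-34 J·s) / (6.64 × 10^-27 kg × 9.58 × 10^6 m/s)
λ = 1.04 × 10^-14 m

This matches the claimed value.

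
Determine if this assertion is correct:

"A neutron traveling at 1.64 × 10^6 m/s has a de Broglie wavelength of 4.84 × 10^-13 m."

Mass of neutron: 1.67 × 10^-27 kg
False

The claim is incorrect.

Using λ = h/(mv):
λ = (6.626 × 10^-34 J·s) / (1.67 × 10^-27 kg × 1.64 × 10^6 m/s)
λ = 2.42 × 10^-13 m

The actual wavelength differs from the claimed 4.84 × 10^-13 m.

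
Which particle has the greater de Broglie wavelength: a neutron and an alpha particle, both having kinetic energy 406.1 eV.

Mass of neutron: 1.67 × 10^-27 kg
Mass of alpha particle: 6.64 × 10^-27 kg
The neutron has the longer wavelength.

Using λ = h/√(2mKE):

For neutron: λ₁ = h/√(2m₁KE) = 1.42 × 10^-12 m
For alpha particle: λ₂ = h/√(2m₂KE) = 7.13 × 10^-13 m

Since λ ∝ 1/√m at constant kinetic energy, the lighter particle has the longer wavelength.

The neutron has the longer de Broglie wavelength.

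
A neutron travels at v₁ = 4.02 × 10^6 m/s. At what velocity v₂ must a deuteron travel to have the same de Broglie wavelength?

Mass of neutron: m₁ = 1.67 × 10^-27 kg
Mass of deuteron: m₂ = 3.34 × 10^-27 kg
v₂ = 2.01 × 10^6 m/s

For equal de Broglie wavelengths: λ₁ = λ₂

h/(m₁v₁) = h/(m₂v₂)
m₁v₁ = m₂v₂
v₂ = v₁ · (m₁/m₂)

v₂ = 4.02 × 10^6 m/s × (1.67 × 10^-27 kg / 3.34 × 10^-27 kg)
v₂ = 2.01 × 10^6 m/s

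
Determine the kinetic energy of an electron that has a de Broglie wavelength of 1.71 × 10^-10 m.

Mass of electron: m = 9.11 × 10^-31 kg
8.24 × 10^-18 J (or 51.4 eV)

From λ = h/√(2mKE), we solve for KE:

λ² = h²/(2mKE)
KE = h²/(2mλ²)
KE = (6.626 × 10^-34 J·s)² / (2 × 9.11 × 10^-31 kg × (1.71 × 10^-10 m)²)
KE = 8.24 × 10^-18 J
KE = 51.4 eV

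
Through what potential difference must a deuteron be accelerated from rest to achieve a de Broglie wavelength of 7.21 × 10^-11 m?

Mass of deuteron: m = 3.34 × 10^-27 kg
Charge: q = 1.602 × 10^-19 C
7.89 × 10^-2 V

From λ = h/√(2mqV), we solve for V:

λ² = h²/(2mqV)
V = h²/(2mqλ²)
V = (6.626 × 10^-34 J·s)² / (2 × 3.34 × 10^-27 kg × 1.602 × 10^-19 C × (7.21 × 10^-11 m)²)
V = 7.89 × 10^-2 V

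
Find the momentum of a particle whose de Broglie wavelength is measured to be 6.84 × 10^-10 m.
9.69 × 10^-25 kg·m/s

From the de Broglie relation λ = h/p, we solve for p:

p = h/λ
p = (6.626 × 10^-34 J·s) / (6.84 × 10^-10 m)
p = 9.69 × 10^-25 kg·m/s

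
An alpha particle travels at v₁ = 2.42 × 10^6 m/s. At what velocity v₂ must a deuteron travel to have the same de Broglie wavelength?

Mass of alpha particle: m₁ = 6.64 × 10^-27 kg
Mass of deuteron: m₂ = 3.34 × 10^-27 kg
v₂ = 4.81 × 10^6 m/s

For equal de Broglie wavelengths: λ₁ = λ₂

h/(m₁v₁) = h/(m₂v₂)
m₁v₁ = m₂v₂
v₂ = v₁ · (m₁/m₂)

v₂ = 2.42 × 10^6 m/s × (6.64 × 10^-27 kg / 3.34 × 10^-27 kg)
v₂ = 4.81 × 10^6 m/s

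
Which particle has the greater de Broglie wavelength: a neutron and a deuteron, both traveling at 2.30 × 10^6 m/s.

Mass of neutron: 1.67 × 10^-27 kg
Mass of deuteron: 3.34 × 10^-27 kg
The neutron has the longer wavelength.

Using λ = h/(mv), since both particles have the same velocity, the wavelength depends only on mass.

For neutron: λ₁ = h/(m₁v) = 1.73 × 10^-13 m
For deuteron: λ₂ = h/(m₂v) = 8.63 × 10^-14 m

Since λ ∝ 1/m at constant velocity, the lighter particle has the longer wavelength.

The neutron has the longer de Broglie wavelength.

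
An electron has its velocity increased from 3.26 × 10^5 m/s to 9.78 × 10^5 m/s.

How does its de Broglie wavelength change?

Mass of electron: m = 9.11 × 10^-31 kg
The wavelength decreases by a factor of 3.

Using λ = h/(mv):

Initial wavelength: λ₁ = h/(mv₁) = 2.23 × 10^-9 m
Final wavelength: λ₂ = h/(mv₂) = 7.44 × 10^-10 m

Since λ ∝ 1/v, when velocity increases by a factor of 3, the wavelength decreases by a factor of 3.

λ₂/λ₁ = v₁/v₂ = 1/3

The wavelength decreases by a factor of 3.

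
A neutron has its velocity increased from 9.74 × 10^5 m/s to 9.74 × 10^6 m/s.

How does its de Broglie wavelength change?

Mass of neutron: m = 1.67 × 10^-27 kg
The wavelength decreases by a factor of 10.

Using λ = h/(mv):

Initial wavelength: λ₁ = h/(mv₁) = 4.07 × 10^-13 m
Final wavelength: λ₂ = h/(mv₂) = 4.07 × 10^-14 m

Since λ ∝ 1/v, when velocity increases by a factor of 10, the wavelength decreases by a factor of 10.

λ₂/λ₁ = v₁/v₂ = 1/10

The wavelength decreases by a factor of 10.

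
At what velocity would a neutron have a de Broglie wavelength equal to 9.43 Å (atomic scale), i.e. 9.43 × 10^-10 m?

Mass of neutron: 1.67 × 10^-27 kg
4.21 × 10^2 m/s

From λ = h/(mv), solve for v:

v = h/(mλ)
v = (6.626 × 10^-34 J·s) / (1.67 × 10^-27 kg × 9.43 × 10^-10 m)
v = 4.21 × 10^2 m/s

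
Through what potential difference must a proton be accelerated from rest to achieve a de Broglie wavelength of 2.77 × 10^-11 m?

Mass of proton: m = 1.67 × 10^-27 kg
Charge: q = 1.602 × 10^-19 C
1.07 V

From λ = h/√(2mqV), we solve for V:

λ² = h²/(2mqV)
V = h²/(2mqλ²)
V = (6.626 × 10^-34 J·s)² / (2 × 1.67 × 10^-27 kg × 1.602 × 10^-19 C × (2.77 × 10^-11 m)²)
V = 1.07 V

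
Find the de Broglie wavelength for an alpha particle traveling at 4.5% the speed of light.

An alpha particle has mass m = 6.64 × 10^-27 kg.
7.40 × 10^-15 m

Using the de Broglie relation λ = h/(mv):

v = 4.5% × c = 1.349 × 10^7 m/s

λ = h/(mv)
λ = (6.626 × 10^-34 J·s) / (6.64 × 10^-27 kg × 1.349 × 10^7 m/s)
λ = 7.40 × 10^-15 m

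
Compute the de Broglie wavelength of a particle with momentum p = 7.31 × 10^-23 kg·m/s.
9.06 × 10^-12 m

Using the de Broglie relation λ = h/p:

λ = h/p
λ = (6.626 × 10^-34 J·s) / (7.31 × 10^-23 kg·m/s)
λ = 9.06 × 10^-12 m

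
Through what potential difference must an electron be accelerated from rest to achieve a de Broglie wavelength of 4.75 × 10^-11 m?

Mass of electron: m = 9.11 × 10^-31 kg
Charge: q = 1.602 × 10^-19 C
667 V

From λ = h/√(2mqV), we solve for V:

λ² = h²/(2mqV)
V = h²/(2mqλ²)
V = (6.626 × 10^-34 J·s)² / (2 × 9.11 × 10^-31 kg × 1.602 × 10^-19 C × (4.75 × 10^-11 m)²)
V = 667 V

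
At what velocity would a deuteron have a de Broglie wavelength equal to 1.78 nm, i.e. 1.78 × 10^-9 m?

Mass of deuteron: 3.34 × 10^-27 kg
1.11 × 10^2 m/s

From λ = h/(mv), solve for v:

v = h/(mλ)
v = (6.626 × 10^-34 J·s) / (3.34 × 10^-27 kg × 1.78 × 10^-9 m)
v = 1.11 × 10^2 m/s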